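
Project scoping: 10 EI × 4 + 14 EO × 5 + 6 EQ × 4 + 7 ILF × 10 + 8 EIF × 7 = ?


UFP = EI*4 + EO*5 + EQ*4 + ILF*10 + EIF*7
UFP = 10*4 + 14*5 + 6*4 + 7*10 + 8*7
UFP = 40 + 70 + 24 + 70 + 56
UFP = 260

260


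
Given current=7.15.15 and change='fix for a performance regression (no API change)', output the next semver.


Current: 7.15.15
Change category: 'fix for a performance regression (no API change)' → patch bump
SemVer rule: patch bump → increment PATCH (MAJOR and MINOR unchanged)
New: 7.15.16

7.15.16


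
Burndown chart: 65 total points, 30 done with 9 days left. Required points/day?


Formula: Required rate = Remaining points / Days left
Remaining = 65 - 30 = 35 points
Required rate = 35 / 9 = 3.89 points/day

3.89 points/day


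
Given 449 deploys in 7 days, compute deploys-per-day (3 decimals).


Formula: deployments per day = releases / days
= 449 / 7
= 64.143 deploys/day
(equivalently, 449.0 deploys/week)

64.143 deploys/day


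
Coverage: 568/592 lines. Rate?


Coverage = covered / total * 100
Coverage = 568 / 592 * 100
Coverage = 95.95%

95.95%


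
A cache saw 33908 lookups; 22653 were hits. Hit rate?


Formula: hit rate = hits / (hits + misses) * 100
hit rate = 22653 / (22653 + 11255) * 100
hit rate = 22653 / 33908 * 100
hit rate = 66.81%

66.81%


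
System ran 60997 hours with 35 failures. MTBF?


Formula: MTBF = Total operating time / Number of failures
MTBF = 60997 / 35
MTBF = 1742.77 hours

1742.77 hours


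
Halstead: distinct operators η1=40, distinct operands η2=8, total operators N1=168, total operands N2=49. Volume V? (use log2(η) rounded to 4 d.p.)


Formula: V = N * log2(η), where N = N1 + N2 and η = η1 + η2
η = 40 + 8 = 48
N = 168 + 49 = 217
log2(48) ≈ 5.5850
V = 217 * 5.5850 = 1211.95

1211.95


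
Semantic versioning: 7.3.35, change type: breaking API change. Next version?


Current: 7.3.35
Change category: 'breaking API change' → major bump
SemVer rule: major bump → increment MAJOR, reset MINOR and PATCH to 0
New: 8.0.0

8.0.0


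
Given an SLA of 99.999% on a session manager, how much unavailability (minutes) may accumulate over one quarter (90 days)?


Formula: allowed downtime = period * (100 - SLA) / 100
Period (quarter (90 days)) = 129600 minutes
Unavailability fraction = (100 - 99.999) / 100
Allowed downtime = 129600 * (100 - 99.999) / 100
Allowed downtime = 1.296 minutes

1.296 minutes


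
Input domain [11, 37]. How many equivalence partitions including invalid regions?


Valid range: [11, 37]
Class 1: x < 11 — invalid
Class 2: 11 ≤ x ≤ 37 — valid
Class 3: x > 37 — invalid
Total equivalence classes: 3

3 equivalence classes


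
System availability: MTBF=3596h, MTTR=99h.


Availability = MTBF / (MTBF + MTTR)
Availability = 3596 / (3596 + 99)
Availability = 3596 / 3695
Availability = 97.3207%

97.3207%


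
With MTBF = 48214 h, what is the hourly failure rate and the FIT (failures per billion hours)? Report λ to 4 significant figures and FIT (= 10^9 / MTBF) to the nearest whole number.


Formula: λ = 1 / MTBF; FIT = λ × 1e9 = 1e9 / MTBF
λ = 1 / 48214 ≈ 2.074e-05 failures/hour
FIT = 1e9 / 48214 ≈ 20741 failures per 1e9 hours (nearest whole number)

λ = 2.074e-05 /h, FIT = 20741


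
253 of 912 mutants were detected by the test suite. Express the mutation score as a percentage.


Mutation score = killed / total * 100
Mutation score = 253 / 912 * 100
Mutation score = 27.74%

27.74%


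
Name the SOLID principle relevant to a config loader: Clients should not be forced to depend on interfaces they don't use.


This describes the Interface Segregation Principle (ISP)

Interface Segregation Principle (ISP)


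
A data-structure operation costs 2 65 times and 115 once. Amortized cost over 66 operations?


Formula: Amortized cost = Total cost / Operations
Total cost = (65 * 2) + (1 * 115)
Total cost = 130 + 115 = 245
Amortized = 245 / 66 = 3.7121

3.7121


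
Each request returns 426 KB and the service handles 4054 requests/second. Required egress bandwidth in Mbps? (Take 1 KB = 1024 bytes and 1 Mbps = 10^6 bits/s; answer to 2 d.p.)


Formula: Mbps = payload_bytes * RPS * 8 / 1e6
Payload per request = 426 KB = 426 * 1024 = 436224 bytes
Total bytes/sec = 436224 * 4054 = 1768452096
Total bits/sec = 1768452096 * 8 = 14147616768
Mbps = 14147616768 / 1e6 = 14147.62

14147.62 Mbps


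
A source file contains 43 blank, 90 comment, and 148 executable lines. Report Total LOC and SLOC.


Total LOC = blank + comment + code
Total LOC = 43 + 90 + 148 = 281
SLOC (source only) = code = 148

Total LOC: 281, SLOC: 148


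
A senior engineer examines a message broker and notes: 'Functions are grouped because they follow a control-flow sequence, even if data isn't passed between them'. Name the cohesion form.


Reasoning: Grouped by order of execution within a routine, not by data flow
Type: Procedural cohesion

Procedural cohesion


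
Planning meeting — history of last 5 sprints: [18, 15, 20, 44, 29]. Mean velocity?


Formula: Avg velocity = Total points / Number of sprints
Points: [18, 15, 20, 44, 29]
Sum = 18 + 15 + 20 + 44 + 29 = 126
Avg velocity = 126 / 5 = 25.2 points/sprint

25.2 points/sprint


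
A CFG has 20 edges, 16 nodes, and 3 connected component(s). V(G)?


Formula: V(G) = E - N + 2P
V(G) = 20 - 16 + 2*3
V(G) = 4 + 6
V(G) = 10

10


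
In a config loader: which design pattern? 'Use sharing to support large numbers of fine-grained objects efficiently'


This matches the Flyweight pattern

Flyweight


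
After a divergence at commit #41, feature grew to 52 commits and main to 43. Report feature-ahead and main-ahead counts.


Common ancestor: commit #41
feature commits after divergence: 52 - 41 = 11
main commits after divergence: 43 - 41 = 2
feature is 11 commits ahead of main
main is 2 commits ahead of feature

feature ahead: 11, main ahead: 2


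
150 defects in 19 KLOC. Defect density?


Defect density = defects / KLOC
Defect density = 150 / 19
Defect density = 7.895 defects/KLOC

7.895 defects/KLOC


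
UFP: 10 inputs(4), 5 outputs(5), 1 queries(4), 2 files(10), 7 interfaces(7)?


UFP = EI*4 + EO*5 + EQ*4 + ILF*10 + EIF*7
UFP = 10*4 + 5*5 + 1*4 + 2*10 + 7*7
UFP = 40 + 25 + 4 + 20 + 49
UFP = 138

138


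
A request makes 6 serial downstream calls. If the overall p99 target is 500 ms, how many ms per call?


Formula: per_stage = total_budget / stages
per_stage = 500 / 6
per_stage = 83.33 ms

83.33 ms


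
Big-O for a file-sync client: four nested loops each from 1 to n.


Reasoning: four levels of nesting
Complexity: O(n^4)

O(n^4)


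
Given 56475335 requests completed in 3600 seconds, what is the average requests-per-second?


Formula: throughput = requests / seconds
throughput = 56475335 / 3600
throughput = 15687.59 requests/second

15687.59 requests/second


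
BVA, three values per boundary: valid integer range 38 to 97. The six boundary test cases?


Range: [38, 97]
Boundaries: just below min, min, min+1, max-1, max, just above max
Values: [37, 38, 39, 96, 97, 98]

[37, 38, 39, 96, 97, 98]


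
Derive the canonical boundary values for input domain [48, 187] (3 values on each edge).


Range: [48, 187]
Boundaries: just below min, min, min+1, max-1, max, just above max
Values: [47, 48, 49, 186, 187, 188]

[47, 48, 49, 186, 187, 188]


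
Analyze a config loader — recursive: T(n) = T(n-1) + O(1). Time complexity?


Reasoning: linear recursion with constant work per frame
Complexity: O(n)

O(n)


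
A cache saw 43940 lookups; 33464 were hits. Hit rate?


Formula: hit rate = hits / (hits + misses) * 100
hit rate = 33464 / (33464 + 10476) * 100
hit rate = 33464 / 43940 * 100
hit rate = 76.16%

76.16%


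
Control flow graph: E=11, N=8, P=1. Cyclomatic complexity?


Formula: V(G) = E - N + 2P
V(G) = 11 - 8 + 2*1
V(G) = 3 + 2
V(G) = 5

5


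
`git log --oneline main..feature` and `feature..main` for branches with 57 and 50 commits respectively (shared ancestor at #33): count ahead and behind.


Common ancestor: commit #33
feature commits after divergence: 57 - 33 = 24
main commits after divergence: 50 - 33 = 17
feature is 24 commits ahead of main
main is 17 commits ahead of feature

feature ahead: 24, main ahead: 17


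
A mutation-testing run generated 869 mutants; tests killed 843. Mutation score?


Mutation score = killed / total * 100
Mutation score = 843 / 869 * 100
Mutation score = 97.01%

97.01%


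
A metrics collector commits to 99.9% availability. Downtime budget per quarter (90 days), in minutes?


Formula: allowed downtime = period * (100 - SLA) / 100
Period (quarter (90 days)) = 129600 minutes
Unavailability fraction = (100 - 99.9) / 100
Allowed downtime = 129600 * (100 - 99.9) / 100
Allowed downtime = 129.6 minutes

129.6 minutes


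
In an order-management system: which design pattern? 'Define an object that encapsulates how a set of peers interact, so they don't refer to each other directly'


This matches the Mediator pattern

Mediator


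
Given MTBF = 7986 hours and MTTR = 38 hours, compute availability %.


Availability = MTBF / (MTBF + MTTR)
Availability = 7986 / (7986 + 38)
Availability = 7986 / 8024
Availability = 99.5264%

99.5264%


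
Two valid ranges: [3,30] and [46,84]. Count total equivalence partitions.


Valid ranges: [3,30] and [46,84]
Class 1: x < 3 — invalid
Class 2: 3 ≤ x ≤ 30 — valid
Class 3: 30 < x < 46 — invalid (gap between ranges)
Class 4: 46 ≤ x ≤ 84 — valid
Class 5: x > 84 — invalid
Total equivalence classes: 5

5 equivalence classes


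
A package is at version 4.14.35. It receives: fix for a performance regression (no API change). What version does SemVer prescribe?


Current: 4.14.35
Change category: 'fix for a performance regression (no API change)' → patch bump
SemVer rule: patch bump → increment PATCH (MAJOR and MINOR unchanged)
New: 4.14.36

4.14.36


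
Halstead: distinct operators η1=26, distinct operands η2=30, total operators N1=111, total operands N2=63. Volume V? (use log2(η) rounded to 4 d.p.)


Formula: V = N * log2(η), where N = N1 + N2 and η = η1 + η2
η = 26 + 30 = 56
N = 111 + 63 = 174
log2(56) ≈ 5.8074
V = 174 * 5.8074 = 1010.49

1010.49


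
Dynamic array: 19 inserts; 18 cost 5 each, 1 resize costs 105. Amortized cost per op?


Formula: Amortized cost = Total cost / Operations
Total cost = (18 * 5) + (1 * 105)
Total cost = 90 + 105 = 195
Amortized = 195 / 19 = 10.2632

10.2632


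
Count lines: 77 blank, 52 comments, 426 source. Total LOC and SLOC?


Total LOC = blank + comment + code
Total LOC = 77 + 52 + 426 = 555
SLOC (source only) = code = 426

Total LOC: 555, SLOC: 426


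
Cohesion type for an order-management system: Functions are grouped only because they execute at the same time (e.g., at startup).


Reasoning: Related by timing only
Type: Temporal cohesion

Temporal cohesion


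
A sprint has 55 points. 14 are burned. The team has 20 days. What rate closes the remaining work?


Formula: Required rate = Remaining points / Days left
Remaining = 55 - 14 = 41 points
Required rate = 41 / 20 = 2.05 points/day

2.05 points/day


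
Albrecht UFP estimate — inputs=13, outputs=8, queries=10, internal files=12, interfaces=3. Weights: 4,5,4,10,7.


UFP = EI*4 + EO*5 + EQ*4 + ILF*10 + EIF*7
UFP = 13*4 + 8*5 + 10*4 + 12*10 + 3*7
UFP = 52 + 40 + 40 + 120 + 21
UFP = 273

273


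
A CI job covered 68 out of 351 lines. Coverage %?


Coverage = covered / total * 100
Coverage = 68 / 351 * 100
Coverage = 19.37%

19.37%


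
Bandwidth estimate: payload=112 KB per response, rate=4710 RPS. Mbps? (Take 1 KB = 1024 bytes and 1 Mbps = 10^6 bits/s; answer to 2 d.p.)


Formula: Mbps = payload_bytes * RPS * 8 / 1e6
Payload per request = 112 KB = 112 * 1024 = 114688 bytes
Total bytes/sec = 114688 * 4710 = 540180480
Total bits/sec = 540180480 * 8 = 4321443840
Mbps = 4321443840 / 1e6 = 4321.44

4321.44 Mbps


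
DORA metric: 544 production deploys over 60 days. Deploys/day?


Formula: deployments per day = releases / days
= 544 / 60
= 9.067 deploys/day
(equivalently, 63.47 deploys/week)

9.067 deploys/day


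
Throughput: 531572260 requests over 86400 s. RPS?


Formula: throughput = requests / seconds
throughput = 531572260 / 86400
throughput = 6152.46 requests/second

6152.46 requests/second


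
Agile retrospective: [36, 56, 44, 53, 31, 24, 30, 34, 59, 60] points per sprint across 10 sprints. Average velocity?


Formula: Avg velocity = Total points / Number of sprints
Points: [36, 56, 44, 53, 31, 24, 30, 34, 59, 60]
Sum = 36 + 56 + 44 + 53 + 31 + 24 + 30 + 34 + 59 + 60 = 427
Avg velocity = 427 / 10 = 42.7 points/sprint

42.7 points/sprint


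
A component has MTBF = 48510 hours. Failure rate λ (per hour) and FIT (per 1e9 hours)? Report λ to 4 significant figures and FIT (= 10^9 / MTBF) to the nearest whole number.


Formula: λ = 1 / MTBF; FIT = λ × 1e9 = 1e9 / MTBF
λ = 1 / 48510 ≈ 2.061e-05 failures/hour
FIT = 1e9 / 48510 ≈ 20614 failures per 1e9 hours (nearest whole number)

λ = 2.061e-05 /h, FIT = 20614


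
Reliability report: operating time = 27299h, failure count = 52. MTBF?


Formula: MTBF = Total operating time / Number of failures
MTBF = 27299 / 52
MTBF = 524.98 hours

524.98 hours


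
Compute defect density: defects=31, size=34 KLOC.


Defect density = defects / KLOC
Defect density = 31 / 34
Defect density = 0.912 defects/KLOC

0.912 defects/KLOC


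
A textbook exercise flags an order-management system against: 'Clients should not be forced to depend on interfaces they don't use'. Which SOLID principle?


This describes the Interface Segregation Principle (ISP)

Interface Segregation Principle (ISP)


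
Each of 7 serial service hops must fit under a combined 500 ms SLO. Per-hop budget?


Formula: per_stage = total_budget / stages
per_stage = 500 / 7
per_stage = 71.43 ms

71.43 ms


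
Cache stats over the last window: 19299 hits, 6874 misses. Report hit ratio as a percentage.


Formula: hit rate = hits / (hits + misses) * 100
hit rate = 19299 / (19299 + 6874) * 100
hit rate = 19299 / 26173 * 100
hit rate = 73.74%

73.74%


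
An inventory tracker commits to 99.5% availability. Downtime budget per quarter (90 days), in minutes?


Formula: allowed downtime = period * (100 - SLA) / 100
Period (quarter (90 days)) = 129600 minutes
Unavailability fraction = (100 - 99.5) / 100
Allowed downtime = 129600 * (100 - 99.5) / 100
Allowed downtime = 648.0 minutes

648.0 minutes


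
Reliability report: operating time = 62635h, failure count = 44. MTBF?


Formula: MTBF = Total operating time / Number of failures
MTBF = 62635 / 44
MTBF = 1423.52 hours

1423.52 hours


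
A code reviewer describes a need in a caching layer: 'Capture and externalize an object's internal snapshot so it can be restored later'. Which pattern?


This matches the Memento pattern

Memento


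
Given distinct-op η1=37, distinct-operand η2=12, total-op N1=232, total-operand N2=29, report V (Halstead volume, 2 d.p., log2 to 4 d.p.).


Formula: V = N * log2(η), where N = N1 + N2 and η = η1 + η2
η = 37 + 12 = 49
N = 232 + 29 = 261
log2(49) ≈ 5.6147
V = 261 * 5.6147 = 1465.44

1465.44


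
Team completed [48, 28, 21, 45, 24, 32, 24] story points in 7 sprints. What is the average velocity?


Formula: Avg velocity = Total points / Number of sprints
Points: [48, 28, 21, 45, 24, 32, 24]
Sum = 48 + 28 + 21 + 45 + 24 + 32 + 24 = 222
Avg velocity = 222 / 7 = 31.71 points/sprint

31.71 points/sprint


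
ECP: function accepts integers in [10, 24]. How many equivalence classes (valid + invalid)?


Valid range: [10, 24]
Class 1: x < 10 — invalid
Class 2: 10 ≤ x ≤ 24 — valid
Class 3: x > 24 — invalid
Total equivalence classes: 3

3 equivalence classes


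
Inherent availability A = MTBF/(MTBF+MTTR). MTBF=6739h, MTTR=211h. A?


Availability = MTBF / (MTBF + MTTR)
Availability = 6739 / (6739 + 211)
Availability = 6739 / 6950
Availability = 96.964%

96.964%


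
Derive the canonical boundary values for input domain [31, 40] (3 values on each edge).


Range: [31, 40]
Boundaries: just below min, min, min+1, max-1, max, just above max
Values: [30, 31, 32, 39, 40, 41]

[30, 31, 32, 39, 40, 41]


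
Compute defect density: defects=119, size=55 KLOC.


Defect density = defects / KLOC
Defect density = 119 / 55
Defect density = 2.164 defects/KLOC

2.164 defects/KLOC


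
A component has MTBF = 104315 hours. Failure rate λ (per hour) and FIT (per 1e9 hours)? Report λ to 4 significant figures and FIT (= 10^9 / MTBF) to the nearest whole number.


Formula: λ = 1 / MTBF; FIT = λ × 1e9 = 1e9 / MTBF
λ = 1 / 104315 ≈ 9.586e-06 failures/hour
FIT = 1e9 / 104315 ≈ 9586 failures per 1e9 hours (nearest whole number)

λ = 9.586e-06 /h, FIT = 9586


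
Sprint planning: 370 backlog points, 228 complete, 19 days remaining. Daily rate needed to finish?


Formula: Required rate = Remaining points / Days left
Remaining = 370 - 228 = 142 points
Required rate = 142 / 19 = 7.47 points/day

7.47 points/day


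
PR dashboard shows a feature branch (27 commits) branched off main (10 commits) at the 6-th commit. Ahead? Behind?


Common ancestor: commit #6
feature commits after divergence: 27 - 6 = 21
main commits after divergence: 10 - 6 = 4
feature is 21 commits ahead of main
main is 4 commits ahead of feature

feature ahead: 21, main ahead: 4


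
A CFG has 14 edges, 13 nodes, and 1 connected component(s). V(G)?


Formula: V(G) = E - N + 2P
V(G) = 14 - 13 + 2*1
V(G) = 1 + 2
V(G) = 3

3


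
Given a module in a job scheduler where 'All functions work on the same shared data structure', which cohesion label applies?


Reasoning: Functions share data
Type: Communicational cohesion

Communicational cohesion


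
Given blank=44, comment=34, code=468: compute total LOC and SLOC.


Total LOC = blank + comment + code
Total LOC = 44 + 34 + 468 = 546
SLOC (source only) = code = 468

Total LOC: 546, SLOC: 468


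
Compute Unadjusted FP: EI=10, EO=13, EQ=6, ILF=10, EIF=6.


UFP = EI*4 + EO*5 + EQ*4 + ILF*10 + EIF*7
UFP = 10*4 + 13*5 + 6*4 + 10*10 + 6*7
UFP = 40 + 65 + 24 + 100 + 42
UFP = 271

271


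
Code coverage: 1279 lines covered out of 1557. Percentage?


Coverage = covered / total * 100
Coverage = 1279 / 1557 * 100
Coverage = 82.15%

82.15%


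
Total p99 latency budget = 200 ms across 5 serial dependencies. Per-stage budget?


Formula: per_stage = total_budget / stages
per_stage = 200 / 5
per_stage = 40.0 ms

40.0 ms


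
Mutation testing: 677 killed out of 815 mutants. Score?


Mutation score = killed / total * 100
Mutation score = 677 / 815 * 100
Mutation score = 83.07%

83.07%


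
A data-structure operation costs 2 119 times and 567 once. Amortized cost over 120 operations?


Formula: Amortized cost = Total cost / Operations
Total cost = (119 * 2) + (1 * 567)
Total cost = 238 + 567 = 805
Amortized = 805 / 120 = 6.7083

6.7083


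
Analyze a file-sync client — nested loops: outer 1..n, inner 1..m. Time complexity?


Reasoning: product of independent bounds
Complexity: O(n*m)

O(n*m)


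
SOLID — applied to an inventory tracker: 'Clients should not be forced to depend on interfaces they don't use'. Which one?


This describes the Interface Segregation Principle (ISP)

Interface Segregation Principle (ISP)


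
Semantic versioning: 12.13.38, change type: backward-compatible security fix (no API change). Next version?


Current: 12.13.38
Change category: 'backward-compatible security fix (no API change)' → patch bump
SemVer rule: patch bump → increment PATCH (MAJOR and MINOR unchanged)
New: 12.13.39

12.13.39


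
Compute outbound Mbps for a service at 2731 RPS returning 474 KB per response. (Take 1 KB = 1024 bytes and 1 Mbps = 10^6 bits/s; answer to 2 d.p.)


Formula: Mbps = payload_bytes * RPS * 8 / 1e6
Payload per request = 474 KB = 474 * 1024 = 485376 bytes
Total bytes/sec = 485376 * 2731 = 1325561856
Total bits/sec = 1325561856 * 8 = 10604494848
Mbps = 10604494848 / 1e6 = 10604.49

10604.49 Mbps


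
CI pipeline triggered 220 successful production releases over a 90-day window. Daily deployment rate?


Formula: deployments per day = releases / days
= 220 / 90
= 2.444 deploys/day
(equivalently, 17.11 deploys/week)

2.444 deploys/day


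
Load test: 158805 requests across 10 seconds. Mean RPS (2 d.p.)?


Formula: throughput = requests / seconds
throughput = 158805 / 10
throughput = 15880.5 requests/second

15880.5 requests/second


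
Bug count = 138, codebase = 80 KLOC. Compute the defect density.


Defect density = defects / KLOC
Defect density = 138 / 80
Defect density = 1.725 defects/KLOC

1.725 defects/KLOC


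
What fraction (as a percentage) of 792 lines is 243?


Coverage = covered / total * 100
Coverage = 243 / 792 * 100
Coverage = 30.68%

30.68%


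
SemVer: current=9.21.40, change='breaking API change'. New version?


Current: 9.21.40
Change category: 'breaking API change' → major bump
SemVer rule: major bump → increment MAJOR, reset MINOR and PATCH to 0
New: 10.0.0

10.0.0


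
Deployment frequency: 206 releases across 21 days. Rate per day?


Formula: deployments per day = releases / days
= 206 / 21
= 9.81 deploys/day
(equivalently, 68.67 deploys/week)

9.81 deploys/day


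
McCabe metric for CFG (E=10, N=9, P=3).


Formula: V(G) = E - N + 2P
V(G) = 10 - 9 + 2*3
V(G) = 1 + 6
V(G) = 7

7


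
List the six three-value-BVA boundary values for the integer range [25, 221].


Range: [25, 221]
Boundaries: just below min, min, min+1, max-1, max, just above max
Values: [24, 25, 26, 220, 221, 222]

[24, 25, 26, 220, 221, 222]


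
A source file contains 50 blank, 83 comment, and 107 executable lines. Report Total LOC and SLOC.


Total LOC = blank + comment + code
Total LOC = 50 + 83 + 107 = 240
SLOC (source only) = code = 107

Total LOC: 240, SLOC: 107


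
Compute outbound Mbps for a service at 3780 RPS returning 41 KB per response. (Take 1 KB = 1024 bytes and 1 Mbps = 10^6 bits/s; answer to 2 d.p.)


Formula: Mbps = payload_bytes * RPS * 8 / 1e6
Payload per request = 41 KB = 41 * 1024 = 41984 bytes
Total bytes/sec = 41984 * 3780 = 158699520
Total bits/sec = 158699520 * 8 = 1269596160
Mbps = 1269596160 / 1e6 = 1269.6

1269.6 Mbps


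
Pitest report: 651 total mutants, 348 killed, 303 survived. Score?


Mutation score = killed / total * 100
Mutation score = 348 / 651 * 100
Mutation score = 53.46%

53.46%


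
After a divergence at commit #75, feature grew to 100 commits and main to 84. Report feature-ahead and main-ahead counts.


Common ancestor: commit #75
feature commits after divergence: 100 - 75 = 25
main commits after divergence: 84 - 75 = 9
feature is 25 commits ahead of main
main is 9 commits ahead of feature

feature ahead: 25, main ahead: 9


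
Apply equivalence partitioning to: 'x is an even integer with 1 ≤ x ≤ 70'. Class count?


Constraint: even integers in [1, 70]
Class 1: x < 1 — out-of-range invalid
Class 2: x in [1,70] but odd — wrong type invalid
Class 3: x in [1,70] and even — valid
Class 4: x > 70 — out-of-range invalid
Total equivalence classes: 4

4 equivalence classes


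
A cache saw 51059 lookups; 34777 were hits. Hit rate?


Formula: hit rate = hits / (hits + misses) * 100
hit rate = 34777 / (34777 + 16282) * 100
hit rate = 34777 / 51059 * 100
hit rate = 68.11%

68.11%


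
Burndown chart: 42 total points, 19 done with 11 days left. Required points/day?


Formula: Required rate = Remaining points / Days left
Remaining = 42 - 19 = 23 points
Required rate = 23 / 11 = 2.09 points/day

2.09 points/day


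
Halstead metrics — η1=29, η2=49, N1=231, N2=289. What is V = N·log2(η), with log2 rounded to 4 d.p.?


Formula: V = N * log2(η), where N = N1 + N2 and η = η1 + η2
η = 29 + 49 = 78
N = 231 + 289 = 520
log2(78) ≈ 6.2854
V = 520 * 6.2854 = 3268.41

3268.41


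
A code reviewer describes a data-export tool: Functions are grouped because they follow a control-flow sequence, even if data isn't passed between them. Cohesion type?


Reasoning: Grouped by order of execution within a routine, not by data flow
Type: Procedural cohesion

Procedural cohesion


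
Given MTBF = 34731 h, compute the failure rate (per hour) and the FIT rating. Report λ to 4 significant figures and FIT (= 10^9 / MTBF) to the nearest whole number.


Formula: λ = 1 / MTBF; FIT = λ × 1e9 = 1e9 / MTBF
λ = 1 / 34731 ≈ 2.879e-05 failures/hour
FIT = 1e9 / 34731 ≈ 28793 failures per 1e9 hours (nearest whole number)

λ = 2.879e-05 /h, FIT = 28793


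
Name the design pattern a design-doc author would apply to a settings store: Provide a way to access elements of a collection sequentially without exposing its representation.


This matches the Iterator pattern

Iterator


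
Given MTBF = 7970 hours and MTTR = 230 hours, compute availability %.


Availability = MTBF / (MTBF + MTTR)
Availability = 7970 / (7970 + 230)
Availability = 7970 / 8200
Availability = 97.1951%

97.1951%


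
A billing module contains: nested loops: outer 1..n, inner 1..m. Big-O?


Reasoning: product of independent bounds
Complexity: O(n*m)

O(n*m)


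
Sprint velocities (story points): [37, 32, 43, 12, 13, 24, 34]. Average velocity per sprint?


Formula: Avg velocity = Total points / Number of sprints
Points: [37, 32, 43, 12, 13, 24, 34]
Sum = 37 + 32 + 43 + 12 + 13 + 24 + 34 = 195
Avg velocity = 195 / 7 = 27.86 points/sprint

27.86 points/sprint


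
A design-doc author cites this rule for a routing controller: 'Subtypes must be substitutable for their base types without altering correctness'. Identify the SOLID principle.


This describes the Liskov Substitution Principle (LSP)

Liskov Substitution Principle (LSP)


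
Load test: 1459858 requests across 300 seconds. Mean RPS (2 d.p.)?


Formula: throughput = requests / seconds
throughput = 1459858 / 300
throughput = 4866.19 requests/second

4866.19 requests/second


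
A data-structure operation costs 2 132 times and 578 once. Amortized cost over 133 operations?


Formula: Amortized cost = Total cost / Operations
Total cost = (132 * 2) + (1 * 578)
Total cost = 264 + 578 = 842
Amortized = 842 / 133 = 6.3308

6.3308


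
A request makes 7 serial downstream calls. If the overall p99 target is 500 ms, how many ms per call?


Formula: per_stage = total_budget / stages
per_stage = 500 / 7
per_stage = 71.43 ms

71.43 ms


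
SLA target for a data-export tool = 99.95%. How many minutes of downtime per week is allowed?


Formula: allowed downtime = period * (100 - SLA) / 100
Period (week) = 10080 minutes
Unavailability fraction = (100 - 99.95) / 100
Allowed downtime = 10080 * (100 - 99.95) / 100
Allowed downtime = 5.04 minutes

5.04 minutes


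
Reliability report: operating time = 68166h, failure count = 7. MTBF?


Formula: MTBF = Total operating time / Number of failures
MTBF = 68166 / 7
MTBF = 9738.0 hours

9738.0 hours


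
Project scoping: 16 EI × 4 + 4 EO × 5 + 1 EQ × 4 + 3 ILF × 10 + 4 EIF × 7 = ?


UFP = EI*4 + EO*5 + EQ*4 + ILF*10 + EIF*7
UFP = 16*4 + 4*5 + 1*4 + 3*10 + 4*7
UFP = 64 + 20 + 4 + 30 + 28
UFP = 146

146


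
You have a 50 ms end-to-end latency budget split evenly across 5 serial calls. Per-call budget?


Formula: per_stage = total_budget / stages
per_stage = 50 / 5
per_stage = 10.0 ms

10.0 ms


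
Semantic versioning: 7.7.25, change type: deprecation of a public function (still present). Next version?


Current: 7.7.25
Change category: 'deprecation of a public function (still present)' → minor bump
SemVer rule: minor bump → increment MINOR, reset PATCH to 0 (MAJOR unchanged)
New: 7.8.0

7.8.0


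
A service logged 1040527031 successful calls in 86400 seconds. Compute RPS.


Formula: throughput = requests / seconds
throughput = 1040527031 / 86400
throughput = 12043.14 requests/second

12043.14 requests/second


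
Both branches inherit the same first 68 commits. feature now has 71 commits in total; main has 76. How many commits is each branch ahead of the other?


Common ancestor: commit #68
feature commits after divergence: 71 - 68 = 3
main commits after divergence: 76 - 68 = 8
feature is 3 commits ahead of main
main is 8 commits ahead of feature

feature ahead: 3, main ahead: 8


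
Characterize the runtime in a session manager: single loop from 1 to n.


Reasoning: one pass through n items
Complexity: O(n)

O(n)


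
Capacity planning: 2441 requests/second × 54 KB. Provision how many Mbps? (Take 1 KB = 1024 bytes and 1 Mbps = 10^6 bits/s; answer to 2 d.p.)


Formula: Mbps = payload_bytes * RPS * 8 / 1e6
Payload per request = 54 KB = 54 * 1024 = 55296 bytes
Total bytes/sec = 55296 * 2441 = 134977536
Total bits/sec = 134977536 * 8 = 1079820288
Mbps = 1079820288 / 1e6 = 1079.82

1079.82 Mbps


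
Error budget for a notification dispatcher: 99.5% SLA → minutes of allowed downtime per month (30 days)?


Formula: allowed downtime = period * (100 - SLA) / 100
Period (month (30 days)) = 43200 minutes
Unavailability fraction = (100 - 99.5) / 100
Allowed downtime = 43200 * (100 - 99.5) / 100
Allowed downtime = 216.0 minutes

216.0 minutes


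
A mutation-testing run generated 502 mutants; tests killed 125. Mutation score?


Mutation score = killed / total * 100
Mutation score = 125 / 502 * 100
Mutation score = 24.9%

24.9%


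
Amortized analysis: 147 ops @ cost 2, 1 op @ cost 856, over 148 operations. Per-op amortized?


Formula: Amortized cost = Total cost / Operations
Total cost = (147 * 2) + (1 * 856)
Total cost = 294 + 856 = 1150
Amortized = 1150 / 148 = 7.7703

7.7703


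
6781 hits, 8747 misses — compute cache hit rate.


Formula: hit rate = hits / (hits + misses) * 100
hit rate = 6781 / (6781 + 8747) * 100
hit rate = 6781 / 15528 * 100
hit rate = 43.67%

43.67%


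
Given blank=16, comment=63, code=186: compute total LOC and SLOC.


Total LOC = blank + comment + code
Total LOC = 16 + 63 + 186 = 265
SLOC (source only) = code = 186

Total LOC: 265, SLOC: 186


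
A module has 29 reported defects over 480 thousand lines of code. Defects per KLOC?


Defect density = defects / KLOC
Defect density = 29 / 480
Defect density = 0.06 defects/KLOC

0.06 defects/KLOC


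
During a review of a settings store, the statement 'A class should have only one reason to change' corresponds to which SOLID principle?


This describes the Single Responsibility Principle (SRP)

Single Responsibility Principle (SRP)


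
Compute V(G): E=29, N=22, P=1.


Formula: V(G) = E - N + 2P
V(G) = 29 - 22 + 2*1
V(G) = 7 + 2
V(G) = 9

9


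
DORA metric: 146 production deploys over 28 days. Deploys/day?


Formula: deployments per day = releases / days
= 146 / 28
= 5.214 deploys/day
(equivalently, 36.5 deploys/week)

5.214 deploys/day


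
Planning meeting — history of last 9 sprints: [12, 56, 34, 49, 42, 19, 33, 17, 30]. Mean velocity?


Formula: Avg velocity = Total points / Number of sprints
Points: [12, 56, 34, 49, 42, 19, 33, 17, 30]
Sum = 12 + 56 + 34 + 49 + 42 + 19 + 33 + 17 + 30 = 292
Avg velocity = 292 / 9 = 32.44 points/sprint

32.44 points/sprint


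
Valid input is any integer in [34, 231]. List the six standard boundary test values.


Range: [34, 231]
Boundaries: just below min, min, min+1, max-1, max, just above max
Values: [33, 34, 35, 230, 231, 232]

[33, 34, 35, 230, 231, 232]


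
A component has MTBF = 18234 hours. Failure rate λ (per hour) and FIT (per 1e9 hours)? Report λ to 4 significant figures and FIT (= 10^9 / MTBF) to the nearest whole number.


Formula: λ = 1 / MTBF; FIT = λ × 1e9 = 1e9 / MTBF
λ = 1 / 18234 ≈ 5.484e-05 failures/hour
FIT = 1e9 / 18234 ≈ 54843 failures per 1e9 hours (nearest whole number)

λ = 5.484e-05 /h, FIT = 54843


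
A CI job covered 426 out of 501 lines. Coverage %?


Coverage = covered / total * 100
Coverage = 426 / 501 * 100
Coverage = 85.03%

85.03%


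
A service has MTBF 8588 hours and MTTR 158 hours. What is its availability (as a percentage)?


Availability = MTBF / (MTBF + MTTR)
Availability = 8588 / (8588 + 158)
Availability = 8588 / 8746
Availability = 98.1935%

98.1935%


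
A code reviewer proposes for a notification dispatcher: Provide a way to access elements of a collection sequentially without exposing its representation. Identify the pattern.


This matches the Iterator pattern

Iterator


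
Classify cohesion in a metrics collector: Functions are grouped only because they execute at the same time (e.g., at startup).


Reasoning: Related by timing only
Type: Temporal cohesion

Temporal cohesion


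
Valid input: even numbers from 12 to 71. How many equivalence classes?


Constraint: even integers in [12, 71]
Class 1: x < 12 — out-of-range invalid
Class 2: x in [12,71] but odd — wrong type invalid
Class 3: x in [12,71] and even — valid
Class 4: x > 71 — out-of-range invalid
Total equivalence classes: 4

4 equivalence classes


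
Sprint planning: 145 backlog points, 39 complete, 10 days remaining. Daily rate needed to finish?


Formula: Required rate = Remaining points / Days left
Remaining = 145 - 39 = 106 points
Required rate = 106 / 10 = 10.6 points/day

10.6 points/day


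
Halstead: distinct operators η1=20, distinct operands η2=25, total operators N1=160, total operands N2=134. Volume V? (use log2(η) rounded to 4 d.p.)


Formula: V = N * log2(η), where N = N1 + N2 and η = η1 + η2
η = 20 + 25 = 45
N = 160 + 134 = 294
log2(45) ≈ 5.4919
V = 294 * 5.4919 = 1614.62

1614.62


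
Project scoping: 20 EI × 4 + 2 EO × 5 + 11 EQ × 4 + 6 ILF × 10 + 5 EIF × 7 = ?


UFP = EI*4 + EO*5 + EQ*4 + ILF*10 + EIF*7
UFP = 20*4 + 2*5 + 11*4 + 6*10 + 5*7
UFP = 80 + 10 + 44 + 60 + 35
UFP = 229

229


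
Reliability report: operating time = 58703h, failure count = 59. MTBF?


Formula: MTBF = Total operating time / Number of failures
MTBF = 58703 / 59
MTBF = 994.97 hours

994.97 hours


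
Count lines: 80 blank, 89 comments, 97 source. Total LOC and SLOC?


Total LOC = blank + comment + code
Total LOC = 80 + 89 + 97 = 266
SLOC (source only) = code = 97

Total LOC: 266, SLOC: 97


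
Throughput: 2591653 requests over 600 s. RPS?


Formula: throughput = requests / seconds
throughput = 2591653 / 600
throughput = 4319.42 requests/second

4319.42 requests/second


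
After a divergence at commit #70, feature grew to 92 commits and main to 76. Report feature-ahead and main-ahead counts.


Common ancestor: commit #70
feature commits after divergence: 92 - 70 = 22
main commits after divergence: 76 - 70 = 6
feature is 22 commits ahead of main
main is 6 commits ahead of feature

feature ahead: 22, main ahead: 6


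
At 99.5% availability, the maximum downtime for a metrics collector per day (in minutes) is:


Formula: allowed downtime = period * (100 - SLA) / 100
Period (day) = 1440 minutes
Unavailability fraction = (100 - 99.5) / 100
Allowed downtime = 1440 * (100 - 99.5) / 100
Allowed downtime = 7.2 minutes

7.2 minutes


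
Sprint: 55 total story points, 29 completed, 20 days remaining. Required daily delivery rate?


Formula: Required rate = Remaining points / Days left
Remaining = 55 - 29 = 26 points
Required rate = 26 / 20 = 1.3 points/day

1.3 points/day


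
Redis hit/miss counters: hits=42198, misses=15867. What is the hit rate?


Formula: hit rate = hits / (hits + misses) * 100
hit rate = 42198 / (42198 + 15867) * 100
hit rate = 42198 / 58065 * 100
hit rate = 72.67%

72.67%


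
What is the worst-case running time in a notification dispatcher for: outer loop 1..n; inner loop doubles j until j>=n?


Reasoning: linear outer times logarithmic inner
Complexity: O(n log n)

O(n log n)


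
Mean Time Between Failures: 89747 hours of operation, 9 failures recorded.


Formula: MTBF = Total operating time / Number of failures
MTBF = 89747 / 9
MTBF = 9971.89 hours

9971.89 hours


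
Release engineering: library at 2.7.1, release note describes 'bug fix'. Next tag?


Current: 2.7.1
Change category: 'bug fix' → patch bump
SemVer rule: patch bump → increment PATCH (MAJOR and MINOR unchanged)
New: 2.7.2

2.7.2


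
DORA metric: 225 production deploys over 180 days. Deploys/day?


Formula: deployments per day = releases / days
= 225 / 180
= 1.25 deploys/day
(equivalently, 8.75 deploys/week)

1.25 deploys/day


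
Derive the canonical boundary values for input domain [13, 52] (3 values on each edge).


Range: [13, 52]
Boundaries: just below min, min, min+1, max-1, max, just above max
Values: [12, 13, 14, 51, 52, 53]

[12, 13, 14, 51, 52, 53]


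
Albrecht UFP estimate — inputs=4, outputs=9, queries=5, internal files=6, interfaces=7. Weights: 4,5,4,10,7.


UFP = EI*4 + EO*5 + EQ*4 + ILF*10 + EIF*7
UFP = 4*4 + 9*5 + 5*4 + 6*10 + 7*7
UFP = 16 + 45 + 20 + 60 + 49
UFP = 190

190


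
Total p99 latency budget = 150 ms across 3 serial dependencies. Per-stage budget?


Formula: per_stage = total_budget / stages
per_stage = 150 / 3
per_stage = 50.0 ms

50.0 ms


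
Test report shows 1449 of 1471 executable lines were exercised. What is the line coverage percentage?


Coverage = covered / total * 100
Coverage = 1449 / 1471 * 100
Coverage = 98.5%

98.5%


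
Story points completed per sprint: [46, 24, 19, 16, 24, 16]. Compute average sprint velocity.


Formula: Avg velocity = Total points / Number of sprints
Points: [46, 24, 19, 16, 24, 16]
Sum = 46 + 24 + 19 + 16 + 24 + 16 = 145
Avg velocity = 145 / 6 = 24.17 points/sprint

24.17 points/sprint


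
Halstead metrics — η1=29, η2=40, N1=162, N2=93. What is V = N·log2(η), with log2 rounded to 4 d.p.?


Formula: V = N * log2(η), where N = N1 + N2 and η = η1 + η2
η = 29 + 40 = 69
N = 162 + 93 = 255
log2(69) ≈ 6.1085
V = 255 * 6.1085 = 1557.67

1557.67


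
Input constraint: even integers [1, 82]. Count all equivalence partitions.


Constraint: even integers in [1, 82]
Class 1: x < 1 — out-of-range invalid
Class 2: x in [1,82] but odd — wrong type invalid
Class 3: x in [1,82] and even — valid
Class 4: x > 82 — out-of-range invalid
Total equivalence classes: 4

4 equivalence classes


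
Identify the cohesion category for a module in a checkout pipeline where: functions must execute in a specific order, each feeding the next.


Reasoning: Output of one is input to next
Type: Sequential cohesion

Sequential cohesion


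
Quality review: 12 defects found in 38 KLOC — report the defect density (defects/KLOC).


Defect density = defects / KLOC
Defect density = 12 / 38
Defect density = 0.316 defects/KLOC

0.316 defects/KLOC


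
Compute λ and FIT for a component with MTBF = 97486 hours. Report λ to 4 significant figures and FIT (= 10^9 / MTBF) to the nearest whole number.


Formula: λ = 1 / MTBF; FIT = λ × 1e9 = 1e9 / MTBF
λ = 1 / 97486 ≈ 1.026e-05 failures/hour
FIT = 1e9 / 97486 ≈ 10258 failures per 1e9 hours (nearest whole number)

λ = 1.026e-05 /h, FIT = 10258


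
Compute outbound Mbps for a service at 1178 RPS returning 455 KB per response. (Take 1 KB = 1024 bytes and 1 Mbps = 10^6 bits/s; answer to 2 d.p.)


Formula: Mbps = payload_bytes * RPS * 8 / 1e6
Payload per request = 455 KB = 455 * 1024 = 465920 bytes
Total bytes/sec = 465920 * 1178 = 548853760
Total bits/sec = 548853760 * 8 = 4390830080
Mbps = 4390830080 / 1e6 = 4390.83

4390.83 Mbps


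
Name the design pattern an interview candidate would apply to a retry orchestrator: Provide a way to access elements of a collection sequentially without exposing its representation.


This matches the Iterator pattern

Iterator
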